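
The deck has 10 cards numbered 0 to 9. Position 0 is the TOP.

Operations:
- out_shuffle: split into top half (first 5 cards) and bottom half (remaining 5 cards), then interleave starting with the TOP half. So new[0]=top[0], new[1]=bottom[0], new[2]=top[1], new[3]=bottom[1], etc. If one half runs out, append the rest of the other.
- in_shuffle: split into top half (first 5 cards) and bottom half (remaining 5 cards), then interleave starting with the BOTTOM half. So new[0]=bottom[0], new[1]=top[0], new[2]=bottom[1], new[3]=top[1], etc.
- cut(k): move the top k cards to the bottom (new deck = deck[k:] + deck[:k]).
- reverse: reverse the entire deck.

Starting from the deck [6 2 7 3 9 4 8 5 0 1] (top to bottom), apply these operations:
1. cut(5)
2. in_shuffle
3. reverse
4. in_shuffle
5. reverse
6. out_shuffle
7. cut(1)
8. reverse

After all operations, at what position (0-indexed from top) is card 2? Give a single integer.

After op 1 (cut(5)): [4 8 5 0 1 6 2 7 3 9]
After op 2 (in_shuffle): [6 4 2 8 7 5 3 0 9 1]
After op 3 (reverse): [1 9 0 3 5 7 8 2 4 6]
After op 4 (in_shuffle): [7 1 8 9 2 0 4 3 6 5]
After op 5 (reverse): [5 6 3 4 0 2 9 8 1 7]
After op 6 (out_shuffle): [5 2 6 9 3 8 4 1 0 7]
After op 7 (cut(1)): [2 6 9 3 8 4 1 0 7 5]
After op 8 (reverse): [5 7 0 1 4 8 3 9 6 2]
Card 2 is at position 9.

Answer: 9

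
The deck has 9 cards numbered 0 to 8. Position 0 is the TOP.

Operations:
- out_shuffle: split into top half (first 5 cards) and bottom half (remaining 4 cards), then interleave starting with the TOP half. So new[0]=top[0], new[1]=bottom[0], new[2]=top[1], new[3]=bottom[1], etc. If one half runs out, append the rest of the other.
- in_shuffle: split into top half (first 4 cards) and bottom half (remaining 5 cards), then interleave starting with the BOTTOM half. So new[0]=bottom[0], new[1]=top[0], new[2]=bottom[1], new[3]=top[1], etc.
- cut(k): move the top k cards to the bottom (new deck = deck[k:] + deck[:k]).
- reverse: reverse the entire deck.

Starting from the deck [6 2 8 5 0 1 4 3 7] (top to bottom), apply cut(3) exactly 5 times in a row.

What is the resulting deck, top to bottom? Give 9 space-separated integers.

Answer: 4 3 7 6 2 8 5 0 1

Derivation:
After op 1 (cut(3)): [5 0 1 4 3 7 6 2 8]
After op 2 (cut(3)): [4 3 7 6 2 8 5 0 1]
After op 3 (cut(3)): [6 2 8 5 0 1 4 3 7]
After op 4 (cut(3)): [5 0 1 4 3 7 6 2 8]
After op 5 (cut(3)): [4 3 7 6 2 8 5 0 1]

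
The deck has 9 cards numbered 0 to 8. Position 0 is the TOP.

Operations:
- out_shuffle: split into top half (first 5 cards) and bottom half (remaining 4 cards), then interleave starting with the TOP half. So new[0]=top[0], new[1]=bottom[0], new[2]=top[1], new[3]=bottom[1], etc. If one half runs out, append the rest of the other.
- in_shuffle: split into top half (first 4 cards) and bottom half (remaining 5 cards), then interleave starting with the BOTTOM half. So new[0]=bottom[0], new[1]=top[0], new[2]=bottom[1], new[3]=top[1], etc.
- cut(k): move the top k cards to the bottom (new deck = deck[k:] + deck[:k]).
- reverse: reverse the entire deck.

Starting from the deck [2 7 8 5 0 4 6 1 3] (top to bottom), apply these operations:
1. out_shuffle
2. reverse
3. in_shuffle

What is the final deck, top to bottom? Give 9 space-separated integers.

After op 1 (out_shuffle): [2 4 7 6 8 1 5 3 0]
After op 2 (reverse): [0 3 5 1 8 6 7 4 2]
After op 3 (in_shuffle): [8 0 6 3 7 5 4 1 2]

Answer: 8 0 6 3 7 5 4 1 2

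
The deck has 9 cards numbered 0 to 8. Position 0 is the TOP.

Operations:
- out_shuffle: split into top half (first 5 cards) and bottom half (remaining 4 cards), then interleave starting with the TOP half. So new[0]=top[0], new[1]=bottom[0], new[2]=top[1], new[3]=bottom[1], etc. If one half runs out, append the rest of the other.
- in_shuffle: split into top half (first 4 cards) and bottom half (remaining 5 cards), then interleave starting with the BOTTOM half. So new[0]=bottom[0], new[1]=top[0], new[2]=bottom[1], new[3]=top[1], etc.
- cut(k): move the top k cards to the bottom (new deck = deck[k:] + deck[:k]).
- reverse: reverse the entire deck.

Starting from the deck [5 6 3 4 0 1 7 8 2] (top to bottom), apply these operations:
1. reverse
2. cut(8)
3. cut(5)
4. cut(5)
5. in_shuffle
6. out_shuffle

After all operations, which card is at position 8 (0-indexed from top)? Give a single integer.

Answer: 3

Derivation:
After op 1 (reverse): [2 8 7 1 0 4 3 6 5]
After op 2 (cut(8)): [5 2 8 7 1 0 4 3 6]
After op 3 (cut(5)): [0 4 3 6 5 2 8 7 1]
After op 4 (cut(5)): [2 8 7 1 0 4 3 6 5]
After op 5 (in_shuffle): [0 2 4 8 3 7 6 1 5]
After op 6 (out_shuffle): [0 7 2 6 4 1 8 5 3]
Position 8: card 3.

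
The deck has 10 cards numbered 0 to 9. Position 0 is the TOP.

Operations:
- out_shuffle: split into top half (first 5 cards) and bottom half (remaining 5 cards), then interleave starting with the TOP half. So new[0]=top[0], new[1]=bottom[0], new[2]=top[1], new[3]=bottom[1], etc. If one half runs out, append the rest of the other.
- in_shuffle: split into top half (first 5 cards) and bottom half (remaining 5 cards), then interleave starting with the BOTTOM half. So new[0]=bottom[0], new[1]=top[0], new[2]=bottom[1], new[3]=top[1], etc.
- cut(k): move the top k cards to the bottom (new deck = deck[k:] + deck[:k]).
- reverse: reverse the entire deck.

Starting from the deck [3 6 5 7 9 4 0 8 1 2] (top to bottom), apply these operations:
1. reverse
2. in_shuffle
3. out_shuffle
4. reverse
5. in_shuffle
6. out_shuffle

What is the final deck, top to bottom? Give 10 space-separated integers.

Answer: 7 3 4 8 6 1 5 9 2 0

Derivation:
After op 1 (reverse): [2 1 8 0 4 9 7 5 6 3]
After op 2 (in_shuffle): [9 2 7 1 5 8 6 0 3 4]
After op 3 (out_shuffle): [9 8 2 6 7 0 1 3 5 4]
After op 4 (reverse): [4 5 3 1 0 7 6 2 8 9]
After op 5 (in_shuffle): [7 4 6 5 2 3 8 1 9 0]
After op 6 (out_shuffle): [7 3 4 8 6 1 5 9 2 0]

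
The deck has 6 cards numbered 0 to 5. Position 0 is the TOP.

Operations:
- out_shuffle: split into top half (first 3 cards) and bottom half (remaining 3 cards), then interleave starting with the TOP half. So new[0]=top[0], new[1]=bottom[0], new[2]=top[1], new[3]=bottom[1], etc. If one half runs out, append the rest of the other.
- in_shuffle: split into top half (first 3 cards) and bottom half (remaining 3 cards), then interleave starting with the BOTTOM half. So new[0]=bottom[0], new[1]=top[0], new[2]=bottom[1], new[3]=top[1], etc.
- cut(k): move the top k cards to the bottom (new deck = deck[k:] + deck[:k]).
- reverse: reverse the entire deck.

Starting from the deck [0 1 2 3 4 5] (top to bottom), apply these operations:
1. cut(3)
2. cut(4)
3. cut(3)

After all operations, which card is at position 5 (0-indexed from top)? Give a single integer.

After op 1 (cut(3)): [3 4 5 0 1 2]
After op 2 (cut(4)): [1 2 3 4 5 0]
After op 3 (cut(3)): [4 5 0 1 2 3]
Position 5: card 3.

Answer: 3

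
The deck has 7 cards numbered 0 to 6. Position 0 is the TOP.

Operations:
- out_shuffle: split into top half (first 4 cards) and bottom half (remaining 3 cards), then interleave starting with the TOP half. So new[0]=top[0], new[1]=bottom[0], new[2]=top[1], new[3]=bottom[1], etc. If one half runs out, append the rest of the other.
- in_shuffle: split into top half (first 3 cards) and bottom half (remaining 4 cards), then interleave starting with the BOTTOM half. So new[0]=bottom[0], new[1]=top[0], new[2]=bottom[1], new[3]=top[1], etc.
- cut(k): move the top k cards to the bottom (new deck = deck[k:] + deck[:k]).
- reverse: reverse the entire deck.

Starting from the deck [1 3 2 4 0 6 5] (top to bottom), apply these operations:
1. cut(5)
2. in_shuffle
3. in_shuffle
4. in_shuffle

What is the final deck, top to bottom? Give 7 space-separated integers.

Answer: 6 5 1 3 2 4 0

Derivation:
After op 1 (cut(5)): [6 5 1 3 2 4 0]
After op 2 (in_shuffle): [3 6 2 5 4 1 0]
After op 3 (in_shuffle): [5 3 4 6 1 2 0]
After op 4 (in_shuffle): [6 5 1 3 2 4 0]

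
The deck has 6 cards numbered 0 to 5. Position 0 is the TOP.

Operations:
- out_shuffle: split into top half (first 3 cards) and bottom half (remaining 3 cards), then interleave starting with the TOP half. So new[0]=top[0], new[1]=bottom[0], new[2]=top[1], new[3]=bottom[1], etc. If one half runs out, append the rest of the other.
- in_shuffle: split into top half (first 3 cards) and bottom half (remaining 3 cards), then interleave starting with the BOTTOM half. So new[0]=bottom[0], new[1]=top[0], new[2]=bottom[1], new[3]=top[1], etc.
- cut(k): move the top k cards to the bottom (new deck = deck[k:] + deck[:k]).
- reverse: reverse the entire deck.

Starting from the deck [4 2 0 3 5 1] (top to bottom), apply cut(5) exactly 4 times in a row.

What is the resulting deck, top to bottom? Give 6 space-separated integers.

After op 1 (cut(5)): [1 4 2 0 3 5]
After op 2 (cut(5)): [5 1 4 2 0 3]
After op 3 (cut(5)): [3 5 1 4 2 0]
After op 4 (cut(5)): [0 3 5 1 4 2]

Answer: 0 3 5 1 4 2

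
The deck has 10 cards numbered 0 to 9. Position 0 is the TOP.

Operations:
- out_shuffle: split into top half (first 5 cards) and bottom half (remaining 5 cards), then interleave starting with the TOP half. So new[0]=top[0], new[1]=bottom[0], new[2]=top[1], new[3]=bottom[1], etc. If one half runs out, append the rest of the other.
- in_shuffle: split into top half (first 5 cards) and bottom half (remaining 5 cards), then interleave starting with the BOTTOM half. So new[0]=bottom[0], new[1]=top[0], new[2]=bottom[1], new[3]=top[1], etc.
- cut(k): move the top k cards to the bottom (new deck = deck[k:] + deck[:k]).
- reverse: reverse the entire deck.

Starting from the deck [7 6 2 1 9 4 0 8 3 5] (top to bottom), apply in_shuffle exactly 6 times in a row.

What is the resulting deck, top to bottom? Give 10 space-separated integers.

Answer: 9 5 1 3 2 8 6 0 7 4

Derivation:
After op 1 (in_shuffle): [4 7 0 6 8 2 3 1 5 9]
After op 2 (in_shuffle): [2 4 3 7 1 0 5 6 9 8]
After op 3 (in_shuffle): [0 2 5 4 6 3 9 7 8 1]
After op 4 (in_shuffle): [3 0 9 2 7 5 8 4 1 6]
After op 5 (in_shuffle): [5 3 8 0 4 9 1 2 6 7]
After op 6 (in_shuffle): [9 5 1 3 2 8 6 0 7 4]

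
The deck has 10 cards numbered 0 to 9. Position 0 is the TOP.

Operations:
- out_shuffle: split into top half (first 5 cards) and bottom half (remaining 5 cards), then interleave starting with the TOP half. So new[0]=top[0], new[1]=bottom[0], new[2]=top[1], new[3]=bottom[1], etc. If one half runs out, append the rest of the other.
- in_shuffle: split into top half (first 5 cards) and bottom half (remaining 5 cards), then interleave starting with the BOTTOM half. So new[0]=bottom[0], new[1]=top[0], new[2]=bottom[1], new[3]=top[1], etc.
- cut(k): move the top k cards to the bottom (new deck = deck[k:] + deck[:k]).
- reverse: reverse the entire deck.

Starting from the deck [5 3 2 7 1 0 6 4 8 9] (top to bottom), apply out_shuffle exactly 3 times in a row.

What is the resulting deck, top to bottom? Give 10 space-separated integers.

Answer: 5 8 4 6 0 1 7 2 3 9

Derivation:
After op 1 (out_shuffle): [5 0 3 6 2 4 7 8 1 9]
After op 2 (out_shuffle): [5 4 0 7 3 8 6 1 2 9]
After op 3 (out_shuffle): [5 8 4 6 0 1 7 2 3 9]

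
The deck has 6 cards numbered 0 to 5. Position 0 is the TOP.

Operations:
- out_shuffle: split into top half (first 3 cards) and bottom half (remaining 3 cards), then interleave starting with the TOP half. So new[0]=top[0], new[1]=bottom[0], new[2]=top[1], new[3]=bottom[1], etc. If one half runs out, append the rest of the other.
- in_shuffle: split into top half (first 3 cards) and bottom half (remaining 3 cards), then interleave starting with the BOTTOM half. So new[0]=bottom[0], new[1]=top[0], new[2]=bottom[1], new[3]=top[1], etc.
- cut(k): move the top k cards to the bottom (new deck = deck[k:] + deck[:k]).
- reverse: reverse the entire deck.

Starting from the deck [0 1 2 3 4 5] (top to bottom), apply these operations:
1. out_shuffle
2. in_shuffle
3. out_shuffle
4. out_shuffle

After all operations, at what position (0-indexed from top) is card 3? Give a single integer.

Answer: 2

Derivation:
After op 1 (out_shuffle): [0 3 1 4 2 5]
After op 2 (in_shuffle): [4 0 2 3 5 1]
After op 3 (out_shuffle): [4 3 0 5 2 1]
After op 4 (out_shuffle): [4 5 3 2 0 1]
Card 3 is at position 2.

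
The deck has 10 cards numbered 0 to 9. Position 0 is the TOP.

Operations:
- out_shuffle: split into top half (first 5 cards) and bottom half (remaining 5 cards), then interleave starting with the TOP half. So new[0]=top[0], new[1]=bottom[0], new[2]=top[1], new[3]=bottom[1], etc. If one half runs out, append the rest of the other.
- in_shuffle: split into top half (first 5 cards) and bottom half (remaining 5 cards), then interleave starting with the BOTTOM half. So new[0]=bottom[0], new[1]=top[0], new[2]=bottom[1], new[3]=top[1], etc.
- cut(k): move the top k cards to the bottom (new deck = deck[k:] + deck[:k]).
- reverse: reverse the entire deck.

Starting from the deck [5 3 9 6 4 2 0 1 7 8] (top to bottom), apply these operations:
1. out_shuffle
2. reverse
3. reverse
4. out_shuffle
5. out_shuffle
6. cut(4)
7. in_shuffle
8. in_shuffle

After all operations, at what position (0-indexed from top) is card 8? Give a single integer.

After op 1 (out_shuffle): [5 2 3 0 9 1 6 7 4 8]
After op 2 (reverse): [8 4 7 6 1 9 0 3 2 5]
After op 3 (reverse): [5 2 3 0 9 1 6 7 4 8]
After op 4 (out_shuffle): [5 1 2 6 3 7 0 4 9 8]
After op 5 (out_shuffle): [5 7 1 0 2 4 6 9 3 8]
After op 6 (cut(4)): [2 4 6 9 3 8 5 7 1 0]
After op 7 (in_shuffle): [8 2 5 4 7 6 1 9 0 3]
After op 8 (in_shuffle): [6 8 1 2 9 5 0 4 3 7]
Card 8 is at position 1.

Answer: 1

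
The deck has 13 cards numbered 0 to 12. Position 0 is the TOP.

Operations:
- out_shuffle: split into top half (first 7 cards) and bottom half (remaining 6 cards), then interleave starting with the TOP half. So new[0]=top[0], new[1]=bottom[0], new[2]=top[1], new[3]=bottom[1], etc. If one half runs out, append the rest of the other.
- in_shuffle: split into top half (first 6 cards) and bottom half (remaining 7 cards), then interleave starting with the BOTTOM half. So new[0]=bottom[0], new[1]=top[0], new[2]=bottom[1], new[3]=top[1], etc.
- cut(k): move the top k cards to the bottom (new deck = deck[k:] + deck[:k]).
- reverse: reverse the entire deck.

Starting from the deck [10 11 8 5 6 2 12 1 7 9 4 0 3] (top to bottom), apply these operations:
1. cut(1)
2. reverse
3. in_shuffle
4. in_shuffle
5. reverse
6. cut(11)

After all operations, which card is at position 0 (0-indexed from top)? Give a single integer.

Answer: 1

Derivation:
After op 1 (cut(1)): [11 8 5 6 2 12 1 7 9 4 0 3 10]
After op 2 (reverse): [10 3 0 4 9 7 1 12 2 6 5 8 11]
After op 3 (in_shuffle): [1 10 12 3 2 0 6 4 5 9 8 7 11]
After op 4 (in_shuffle): [6 1 4 10 5 12 9 3 8 2 7 0 11]
After op 5 (reverse): [11 0 7 2 8 3 9 12 5 10 4 1 6]
After op 6 (cut(11)): [1 6 11 0 7 2 8 3 9 12 5 10 4]
Position 0: card 1.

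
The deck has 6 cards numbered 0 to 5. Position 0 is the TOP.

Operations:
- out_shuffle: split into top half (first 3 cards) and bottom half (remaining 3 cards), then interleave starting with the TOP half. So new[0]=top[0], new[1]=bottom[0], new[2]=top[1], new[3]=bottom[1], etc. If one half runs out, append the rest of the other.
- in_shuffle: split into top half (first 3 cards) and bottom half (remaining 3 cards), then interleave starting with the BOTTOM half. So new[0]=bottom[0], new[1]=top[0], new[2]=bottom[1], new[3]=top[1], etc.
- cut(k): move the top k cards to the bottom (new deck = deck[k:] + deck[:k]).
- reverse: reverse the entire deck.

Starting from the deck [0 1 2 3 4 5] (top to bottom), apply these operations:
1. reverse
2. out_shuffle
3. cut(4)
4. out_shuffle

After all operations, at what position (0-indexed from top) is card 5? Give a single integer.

After op 1 (reverse): [5 4 3 2 1 0]
After op 2 (out_shuffle): [5 2 4 1 3 0]
After op 3 (cut(4)): [3 0 5 2 4 1]
After op 4 (out_shuffle): [3 2 0 4 5 1]
Card 5 is at position 4.

Answer: 4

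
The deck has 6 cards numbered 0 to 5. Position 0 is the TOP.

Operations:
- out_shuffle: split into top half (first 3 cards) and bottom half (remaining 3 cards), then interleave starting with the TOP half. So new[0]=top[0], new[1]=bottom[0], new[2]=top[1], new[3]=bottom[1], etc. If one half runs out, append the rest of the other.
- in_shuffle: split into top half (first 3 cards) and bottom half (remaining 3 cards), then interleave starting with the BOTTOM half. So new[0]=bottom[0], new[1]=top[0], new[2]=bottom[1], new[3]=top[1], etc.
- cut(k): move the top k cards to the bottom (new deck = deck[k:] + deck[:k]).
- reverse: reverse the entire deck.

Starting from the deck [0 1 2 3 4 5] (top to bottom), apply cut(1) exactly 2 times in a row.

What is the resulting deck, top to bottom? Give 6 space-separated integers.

After op 1 (cut(1)): [1 2 3 4 5 0]
After op 2 (cut(1)): [2 3 4 5 0 1]

Answer: 2 3 4 5 0 1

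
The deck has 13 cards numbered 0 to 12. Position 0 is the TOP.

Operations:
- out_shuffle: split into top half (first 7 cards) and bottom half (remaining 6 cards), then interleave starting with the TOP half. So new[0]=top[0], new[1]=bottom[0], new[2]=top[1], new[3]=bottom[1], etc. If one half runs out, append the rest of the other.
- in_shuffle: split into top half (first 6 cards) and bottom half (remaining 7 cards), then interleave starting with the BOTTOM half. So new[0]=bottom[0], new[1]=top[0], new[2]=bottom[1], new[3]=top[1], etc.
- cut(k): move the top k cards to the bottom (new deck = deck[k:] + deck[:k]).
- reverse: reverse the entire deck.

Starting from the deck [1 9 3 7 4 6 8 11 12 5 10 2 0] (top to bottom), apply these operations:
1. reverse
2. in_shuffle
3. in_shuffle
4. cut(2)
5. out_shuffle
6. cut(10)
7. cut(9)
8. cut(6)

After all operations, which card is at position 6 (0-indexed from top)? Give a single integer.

Answer: 10

Derivation:
After op 1 (reverse): [0 2 10 5 12 11 8 6 4 7 3 9 1]
After op 2 (in_shuffle): [8 0 6 2 4 10 7 5 3 12 9 11 1]
After op 3 (in_shuffle): [7 8 5 0 3 6 12 2 9 4 11 10 1]
After op 4 (cut(2)): [5 0 3 6 12 2 9 4 11 10 1 7 8]
After op 5 (out_shuffle): [5 4 0 11 3 10 6 1 12 7 2 8 9]
After op 6 (cut(10)): [2 8 9 5 4 0 11 3 10 6 1 12 7]
After op 7 (cut(9)): [6 1 12 7 2 8 9 5 4 0 11 3 10]
After op 8 (cut(6)): [9 5 4 0 11 3 10 6 1 12 7 2 8]
Position 6: card 10.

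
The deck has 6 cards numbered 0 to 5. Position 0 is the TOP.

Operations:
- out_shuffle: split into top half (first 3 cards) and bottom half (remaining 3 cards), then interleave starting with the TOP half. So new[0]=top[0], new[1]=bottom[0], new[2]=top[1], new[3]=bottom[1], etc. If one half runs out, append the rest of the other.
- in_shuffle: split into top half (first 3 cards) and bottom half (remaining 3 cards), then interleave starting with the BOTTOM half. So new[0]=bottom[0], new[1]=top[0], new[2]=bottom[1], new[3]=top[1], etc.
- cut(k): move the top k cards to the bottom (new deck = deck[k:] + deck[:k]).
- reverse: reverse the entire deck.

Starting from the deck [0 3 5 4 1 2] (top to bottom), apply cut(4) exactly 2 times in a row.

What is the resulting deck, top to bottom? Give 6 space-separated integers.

After op 1 (cut(4)): [1 2 0 3 5 4]
After op 2 (cut(4)): [5 4 1 2 0 3]

Answer: 5 4 1 2 0 3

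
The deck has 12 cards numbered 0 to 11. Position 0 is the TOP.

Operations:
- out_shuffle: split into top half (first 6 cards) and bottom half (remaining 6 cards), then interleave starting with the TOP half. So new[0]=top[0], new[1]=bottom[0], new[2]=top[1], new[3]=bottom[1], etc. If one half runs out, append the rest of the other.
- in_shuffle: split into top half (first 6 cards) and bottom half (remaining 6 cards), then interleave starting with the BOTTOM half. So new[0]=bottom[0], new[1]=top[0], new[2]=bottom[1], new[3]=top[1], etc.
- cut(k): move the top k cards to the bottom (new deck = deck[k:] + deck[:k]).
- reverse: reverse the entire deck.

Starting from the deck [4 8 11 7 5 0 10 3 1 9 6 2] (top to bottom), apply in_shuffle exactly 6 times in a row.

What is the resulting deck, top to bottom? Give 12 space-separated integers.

Answer: 2 6 9 1 3 10 0 5 7 11 8 4

Derivation:
After op 1 (in_shuffle): [10 4 3 8 1 11 9 7 6 5 2 0]
After op 2 (in_shuffle): [9 10 7 4 6 3 5 8 2 1 0 11]
After op 3 (in_shuffle): [5 9 8 10 2 7 1 4 0 6 11 3]
After op 4 (in_shuffle): [1 5 4 9 0 8 6 10 11 2 3 7]
After op 5 (in_shuffle): [6 1 10 5 11 4 2 9 3 0 7 8]
After op 6 (in_shuffle): [2 6 9 1 3 10 0 5 7 11 8 4]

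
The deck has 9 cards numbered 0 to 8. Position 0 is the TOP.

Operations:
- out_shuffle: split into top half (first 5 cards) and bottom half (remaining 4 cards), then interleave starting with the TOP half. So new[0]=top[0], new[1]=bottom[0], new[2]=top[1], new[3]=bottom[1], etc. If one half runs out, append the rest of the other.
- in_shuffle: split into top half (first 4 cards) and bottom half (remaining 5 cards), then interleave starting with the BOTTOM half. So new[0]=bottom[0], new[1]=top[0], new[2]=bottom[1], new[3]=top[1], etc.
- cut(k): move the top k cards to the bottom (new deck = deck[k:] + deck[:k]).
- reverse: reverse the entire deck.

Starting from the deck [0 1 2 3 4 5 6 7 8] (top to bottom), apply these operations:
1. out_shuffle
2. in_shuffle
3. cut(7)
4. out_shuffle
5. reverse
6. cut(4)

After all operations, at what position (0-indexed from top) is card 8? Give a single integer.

Answer: 6

Derivation:
After op 1 (out_shuffle): [0 5 1 6 2 7 3 8 4]
After op 2 (in_shuffle): [2 0 7 5 3 1 8 6 4]
After op 3 (cut(7)): [6 4 2 0 7 5 3 1 8]
After op 4 (out_shuffle): [6 5 4 3 2 1 0 8 7]
After op 5 (reverse): [7 8 0 1 2 3 4 5 6]
After op 6 (cut(4)): [2 3 4 5 6 7 8 0 1]
Card 8 is at position 6.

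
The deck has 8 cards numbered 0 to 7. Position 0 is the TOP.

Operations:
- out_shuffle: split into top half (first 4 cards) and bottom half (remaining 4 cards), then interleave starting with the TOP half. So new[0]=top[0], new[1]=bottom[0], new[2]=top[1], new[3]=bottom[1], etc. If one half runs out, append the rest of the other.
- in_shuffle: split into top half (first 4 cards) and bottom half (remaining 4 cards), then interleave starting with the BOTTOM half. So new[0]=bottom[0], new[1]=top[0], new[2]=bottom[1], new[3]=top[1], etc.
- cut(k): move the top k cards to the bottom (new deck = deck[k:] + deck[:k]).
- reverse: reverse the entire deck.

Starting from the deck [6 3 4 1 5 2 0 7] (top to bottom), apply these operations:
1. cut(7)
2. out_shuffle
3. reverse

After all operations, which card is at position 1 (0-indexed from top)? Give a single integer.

Answer: 4

Derivation:
After op 1 (cut(7)): [7 6 3 4 1 5 2 0]
After op 2 (out_shuffle): [7 1 6 5 3 2 4 0]
After op 3 (reverse): [0 4 2 3 5 6 1 7]
Position 1: card 4.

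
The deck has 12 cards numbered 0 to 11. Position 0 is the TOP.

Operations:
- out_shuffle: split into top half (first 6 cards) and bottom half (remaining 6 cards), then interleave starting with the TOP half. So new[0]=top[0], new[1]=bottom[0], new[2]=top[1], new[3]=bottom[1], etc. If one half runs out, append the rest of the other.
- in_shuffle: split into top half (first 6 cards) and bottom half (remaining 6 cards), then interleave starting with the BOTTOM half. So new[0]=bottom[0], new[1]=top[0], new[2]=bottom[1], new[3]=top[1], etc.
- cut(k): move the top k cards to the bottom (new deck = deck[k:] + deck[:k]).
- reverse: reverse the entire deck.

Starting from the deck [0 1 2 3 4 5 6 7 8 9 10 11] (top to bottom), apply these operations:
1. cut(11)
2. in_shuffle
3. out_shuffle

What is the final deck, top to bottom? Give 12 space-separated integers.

After op 1 (cut(11)): [11 0 1 2 3 4 5 6 7 8 9 10]
After op 2 (in_shuffle): [5 11 6 0 7 1 8 2 9 3 10 4]
After op 3 (out_shuffle): [5 8 11 2 6 9 0 3 7 10 1 4]

Answer: 5 8 11 2 6 9 0 3 7 10 1 4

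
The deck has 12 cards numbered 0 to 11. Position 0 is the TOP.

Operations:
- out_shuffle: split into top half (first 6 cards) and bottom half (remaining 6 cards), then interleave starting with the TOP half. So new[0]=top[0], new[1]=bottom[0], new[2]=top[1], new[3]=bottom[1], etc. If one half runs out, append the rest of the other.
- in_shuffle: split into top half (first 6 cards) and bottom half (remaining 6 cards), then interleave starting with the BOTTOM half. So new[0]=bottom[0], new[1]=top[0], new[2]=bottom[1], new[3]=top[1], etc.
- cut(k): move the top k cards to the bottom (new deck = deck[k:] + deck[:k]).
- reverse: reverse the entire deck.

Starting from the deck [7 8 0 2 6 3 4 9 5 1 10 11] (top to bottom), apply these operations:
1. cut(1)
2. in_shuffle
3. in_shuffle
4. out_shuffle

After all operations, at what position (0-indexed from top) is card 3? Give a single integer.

After op 1 (cut(1)): [8 0 2 6 3 4 9 5 1 10 11 7]
After op 2 (in_shuffle): [9 8 5 0 1 2 10 6 11 3 7 4]
After op 3 (in_shuffle): [10 9 6 8 11 5 3 0 7 1 4 2]
After op 4 (out_shuffle): [10 3 9 0 6 7 8 1 11 4 5 2]
Card 3 is at position 1.

Answer: 1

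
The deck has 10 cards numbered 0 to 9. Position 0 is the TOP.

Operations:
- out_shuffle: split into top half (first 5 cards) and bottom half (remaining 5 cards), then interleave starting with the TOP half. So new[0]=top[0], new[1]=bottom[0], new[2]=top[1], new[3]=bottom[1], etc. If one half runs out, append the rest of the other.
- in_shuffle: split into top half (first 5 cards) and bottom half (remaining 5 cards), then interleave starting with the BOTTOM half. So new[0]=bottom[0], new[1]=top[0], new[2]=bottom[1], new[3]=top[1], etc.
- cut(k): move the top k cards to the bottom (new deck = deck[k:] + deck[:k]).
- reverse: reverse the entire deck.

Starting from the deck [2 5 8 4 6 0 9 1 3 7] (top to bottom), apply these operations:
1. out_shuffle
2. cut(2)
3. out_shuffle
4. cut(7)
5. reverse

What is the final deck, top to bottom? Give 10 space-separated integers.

After op 1 (out_shuffle): [2 0 5 9 8 1 4 3 6 7]
After op 2 (cut(2)): [5 9 8 1 4 3 6 7 2 0]
After op 3 (out_shuffle): [5 3 9 6 8 7 1 2 4 0]
After op 4 (cut(7)): [2 4 0 5 3 9 6 8 7 1]
After op 5 (reverse): [1 7 8 6 9 3 5 0 4 2]

Answer: 1 7 8 6 9 3 5 0 4 2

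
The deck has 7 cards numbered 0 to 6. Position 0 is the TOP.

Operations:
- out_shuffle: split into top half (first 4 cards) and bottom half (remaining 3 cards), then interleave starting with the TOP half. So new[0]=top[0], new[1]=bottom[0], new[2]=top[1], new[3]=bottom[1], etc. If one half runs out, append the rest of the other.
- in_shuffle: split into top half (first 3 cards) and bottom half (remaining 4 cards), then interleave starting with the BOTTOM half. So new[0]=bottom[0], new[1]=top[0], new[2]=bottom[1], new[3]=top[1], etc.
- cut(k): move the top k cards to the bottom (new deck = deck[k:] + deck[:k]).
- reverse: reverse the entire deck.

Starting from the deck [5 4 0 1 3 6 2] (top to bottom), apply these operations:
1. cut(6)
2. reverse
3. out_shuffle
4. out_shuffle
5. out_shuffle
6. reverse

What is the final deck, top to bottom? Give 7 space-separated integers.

After op 1 (cut(6)): [2 5 4 0 1 3 6]
After op 2 (reverse): [6 3 1 0 4 5 2]
After op 3 (out_shuffle): [6 4 3 5 1 2 0]
After op 4 (out_shuffle): [6 1 4 2 3 0 5]
After op 5 (out_shuffle): [6 3 1 0 4 5 2]
After op 6 (reverse): [2 5 4 0 1 3 6]

Answer: 2 5 4 0 1 3 6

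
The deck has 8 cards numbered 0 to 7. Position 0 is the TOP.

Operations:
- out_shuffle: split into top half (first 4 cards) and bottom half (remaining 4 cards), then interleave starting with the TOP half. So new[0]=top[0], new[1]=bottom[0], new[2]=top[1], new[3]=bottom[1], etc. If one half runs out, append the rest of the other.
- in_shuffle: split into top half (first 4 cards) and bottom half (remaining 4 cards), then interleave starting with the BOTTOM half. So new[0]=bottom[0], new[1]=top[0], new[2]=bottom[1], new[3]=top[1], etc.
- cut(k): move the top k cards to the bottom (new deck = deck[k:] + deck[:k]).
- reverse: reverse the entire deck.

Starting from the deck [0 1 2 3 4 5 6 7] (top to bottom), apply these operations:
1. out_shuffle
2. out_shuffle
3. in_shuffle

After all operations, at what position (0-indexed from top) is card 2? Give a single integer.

Answer: 3

Derivation:
After op 1 (out_shuffle): [0 4 1 5 2 6 3 7]
After op 2 (out_shuffle): [0 2 4 6 1 3 5 7]
After op 3 (in_shuffle): [1 0 3 2 5 4 7 6]
Card 2 is at position 3.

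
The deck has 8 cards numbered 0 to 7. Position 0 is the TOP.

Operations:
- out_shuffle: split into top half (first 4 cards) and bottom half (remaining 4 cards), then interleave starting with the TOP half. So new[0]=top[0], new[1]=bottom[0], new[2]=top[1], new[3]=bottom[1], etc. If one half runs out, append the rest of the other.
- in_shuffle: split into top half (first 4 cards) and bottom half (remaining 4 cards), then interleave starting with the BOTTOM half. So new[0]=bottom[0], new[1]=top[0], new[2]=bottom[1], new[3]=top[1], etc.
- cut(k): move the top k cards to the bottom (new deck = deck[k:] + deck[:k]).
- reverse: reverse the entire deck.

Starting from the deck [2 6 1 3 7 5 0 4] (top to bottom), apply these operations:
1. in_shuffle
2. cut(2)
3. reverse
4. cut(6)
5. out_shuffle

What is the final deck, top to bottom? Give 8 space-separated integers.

Answer: 6 3 5 4 2 1 7 0

Derivation:
After op 1 (in_shuffle): [7 2 5 6 0 1 4 3]
After op 2 (cut(2)): [5 6 0 1 4 3 7 2]
After op 3 (reverse): [2 7 3 4 1 0 6 5]
After op 4 (cut(6)): [6 5 2 7 3 4 1 0]
After op 5 (out_shuffle): [6 3 5 4 2 1 7 0]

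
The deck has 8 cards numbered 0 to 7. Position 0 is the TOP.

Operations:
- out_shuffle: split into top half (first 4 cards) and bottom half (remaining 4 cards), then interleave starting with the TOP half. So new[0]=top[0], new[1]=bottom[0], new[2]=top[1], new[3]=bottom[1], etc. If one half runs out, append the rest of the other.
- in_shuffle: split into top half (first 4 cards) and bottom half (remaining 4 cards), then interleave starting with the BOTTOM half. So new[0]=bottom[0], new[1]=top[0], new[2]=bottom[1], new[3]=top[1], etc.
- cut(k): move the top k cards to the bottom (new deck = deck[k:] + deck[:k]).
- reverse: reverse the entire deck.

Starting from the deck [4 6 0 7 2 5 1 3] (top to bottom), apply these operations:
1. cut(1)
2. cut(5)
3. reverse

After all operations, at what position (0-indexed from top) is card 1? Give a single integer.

After op 1 (cut(1)): [6 0 7 2 5 1 3 4]
After op 2 (cut(5)): [1 3 4 6 0 7 2 5]
After op 3 (reverse): [5 2 7 0 6 4 3 1]
Card 1 is at position 7.

Answer: 7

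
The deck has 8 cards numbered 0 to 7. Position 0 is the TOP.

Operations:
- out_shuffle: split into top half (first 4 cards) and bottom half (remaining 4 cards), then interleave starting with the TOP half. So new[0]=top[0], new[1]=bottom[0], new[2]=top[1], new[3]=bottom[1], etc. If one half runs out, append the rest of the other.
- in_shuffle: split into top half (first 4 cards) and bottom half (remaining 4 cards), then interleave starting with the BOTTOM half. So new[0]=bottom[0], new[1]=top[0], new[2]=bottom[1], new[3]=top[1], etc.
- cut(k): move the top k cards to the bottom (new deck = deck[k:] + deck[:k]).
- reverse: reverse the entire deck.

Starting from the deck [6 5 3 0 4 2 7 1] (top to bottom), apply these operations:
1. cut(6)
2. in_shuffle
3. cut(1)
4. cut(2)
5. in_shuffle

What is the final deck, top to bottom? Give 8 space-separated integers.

Answer: 5 1 3 4 7 6 0 2

Derivation:
After op 1 (cut(6)): [7 1 6 5 3 0 4 2]
After op 2 (in_shuffle): [3 7 0 1 4 6 2 5]
After op 3 (cut(1)): [7 0 1 4 6 2 5 3]
After op 4 (cut(2)): [1 4 6 2 5 3 7 0]
After op 5 (in_shuffle): [5 1 3 4 7 6 0 2]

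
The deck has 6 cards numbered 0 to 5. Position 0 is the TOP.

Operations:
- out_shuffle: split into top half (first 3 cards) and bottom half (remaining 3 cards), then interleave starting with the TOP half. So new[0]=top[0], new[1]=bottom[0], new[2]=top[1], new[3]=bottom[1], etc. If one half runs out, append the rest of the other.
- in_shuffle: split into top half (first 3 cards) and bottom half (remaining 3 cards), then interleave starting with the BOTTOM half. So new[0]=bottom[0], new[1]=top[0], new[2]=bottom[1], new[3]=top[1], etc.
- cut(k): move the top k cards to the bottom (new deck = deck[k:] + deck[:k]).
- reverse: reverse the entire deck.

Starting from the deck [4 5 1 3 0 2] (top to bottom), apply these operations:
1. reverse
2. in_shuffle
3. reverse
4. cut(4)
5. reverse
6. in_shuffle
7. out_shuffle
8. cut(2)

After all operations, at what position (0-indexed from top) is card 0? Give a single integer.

Answer: 5

Derivation:
After op 1 (reverse): [2 0 3 1 5 4]
After op 2 (in_shuffle): [1 2 5 0 4 3]
After op 3 (reverse): [3 4 0 5 2 1]
After op 4 (cut(4)): [2 1 3 4 0 5]
After op 5 (reverse): [5 0 4 3 1 2]
After op 6 (in_shuffle): [3 5 1 0 2 4]
After op 7 (out_shuffle): [3 0 5 2 1 4]
After op 8 (cut(2)): [5 2 1 4 3 0]
Card 0 is at position 5.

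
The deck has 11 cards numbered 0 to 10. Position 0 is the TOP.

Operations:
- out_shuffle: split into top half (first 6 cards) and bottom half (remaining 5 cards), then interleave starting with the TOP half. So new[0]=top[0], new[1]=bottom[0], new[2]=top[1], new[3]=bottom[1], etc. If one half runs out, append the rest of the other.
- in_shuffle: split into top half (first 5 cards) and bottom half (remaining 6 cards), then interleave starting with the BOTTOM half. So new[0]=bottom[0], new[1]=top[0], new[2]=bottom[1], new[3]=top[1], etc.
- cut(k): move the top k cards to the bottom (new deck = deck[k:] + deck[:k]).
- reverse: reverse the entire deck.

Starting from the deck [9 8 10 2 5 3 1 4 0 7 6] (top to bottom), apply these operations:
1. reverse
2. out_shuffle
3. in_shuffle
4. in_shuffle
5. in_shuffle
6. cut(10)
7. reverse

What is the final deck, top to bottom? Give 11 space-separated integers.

Answer: 2 8 6 0 1 5 10 9 7 4 3

Derivation:
After op 1 (reverse): [6 7 0 4 1 3 5 2 10 8 9]
After op 2 (out_shuffle): [6 5 7 2 0 10 4 8 1 9 3]
After op 3 (in_shuffle): [10 6 4 5 8 7 1 2 9 0 3]
After op 4 (in_shuffle): [7 10 1 6 2 4 9 5 0 8 3]
After op 5 (in_shuffle): [4 7 9 10 5 1 0 6 8 2 3]
After op 6 (cut(10)): [3 4 7 9 10 5 1 0 6 8 2]
After op 7 (reverse): [2 8 6 0 1 5 10 9 7 4 3]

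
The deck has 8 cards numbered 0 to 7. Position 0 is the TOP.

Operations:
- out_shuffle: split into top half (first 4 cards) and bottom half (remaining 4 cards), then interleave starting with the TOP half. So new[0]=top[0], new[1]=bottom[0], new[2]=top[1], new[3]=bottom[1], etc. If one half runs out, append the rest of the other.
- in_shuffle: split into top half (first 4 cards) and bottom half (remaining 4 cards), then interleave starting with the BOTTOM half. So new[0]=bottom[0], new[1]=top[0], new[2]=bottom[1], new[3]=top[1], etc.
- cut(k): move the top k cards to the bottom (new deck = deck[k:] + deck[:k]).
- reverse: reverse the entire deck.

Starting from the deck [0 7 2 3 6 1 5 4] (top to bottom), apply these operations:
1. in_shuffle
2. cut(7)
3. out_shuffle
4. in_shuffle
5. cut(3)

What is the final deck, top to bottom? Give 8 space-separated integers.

Answer: 7 1 6 4 5 0 3 2

Derivation:
After op 1 (in_shuffle): [6 0 1 7 5 2 4 3]
After op 2 (cut(7)): [3 6 0 1 7 5 2 4]
After op 3 (out_shuffle): [3 7 6 5 0 2 1 4]
After op 4 (in_shuffle): [0 3 2 7 1 6 4 5]
After op 5 (cut(3)): [7 1 6 4 5 0 3 2]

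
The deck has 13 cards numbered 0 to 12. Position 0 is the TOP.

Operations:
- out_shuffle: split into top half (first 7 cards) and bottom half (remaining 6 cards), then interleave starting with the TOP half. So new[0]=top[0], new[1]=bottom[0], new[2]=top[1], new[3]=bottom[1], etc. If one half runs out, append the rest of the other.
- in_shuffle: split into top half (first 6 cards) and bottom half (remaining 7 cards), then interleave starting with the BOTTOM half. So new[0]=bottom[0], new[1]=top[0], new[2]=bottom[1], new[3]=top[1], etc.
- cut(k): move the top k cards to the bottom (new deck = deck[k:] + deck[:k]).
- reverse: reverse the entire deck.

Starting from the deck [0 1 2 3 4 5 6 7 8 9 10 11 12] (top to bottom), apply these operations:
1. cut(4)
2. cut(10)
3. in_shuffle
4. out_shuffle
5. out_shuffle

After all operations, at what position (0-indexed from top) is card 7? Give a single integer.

After op 1 (cut(4)): [4 5 6 7 8 9 10 11 12 0 1 2 3]
After op 2 (cut(10)): [1 2 3 4 5 6 7 8 9 10 11 12 0]
After op 3 (in_shuffle): [7 1 8 2 9 3 10 4 11 5 12 6 0]
After op 4 (out_shuffle): [7 4 1 11 8 5 2 12 9 6 3 0 10]
After op 5 (out_shuffle): [7 12 4 9 1 6 11 3 8 0 5 10 2]
Card 7 is at position 0.

Answer: 0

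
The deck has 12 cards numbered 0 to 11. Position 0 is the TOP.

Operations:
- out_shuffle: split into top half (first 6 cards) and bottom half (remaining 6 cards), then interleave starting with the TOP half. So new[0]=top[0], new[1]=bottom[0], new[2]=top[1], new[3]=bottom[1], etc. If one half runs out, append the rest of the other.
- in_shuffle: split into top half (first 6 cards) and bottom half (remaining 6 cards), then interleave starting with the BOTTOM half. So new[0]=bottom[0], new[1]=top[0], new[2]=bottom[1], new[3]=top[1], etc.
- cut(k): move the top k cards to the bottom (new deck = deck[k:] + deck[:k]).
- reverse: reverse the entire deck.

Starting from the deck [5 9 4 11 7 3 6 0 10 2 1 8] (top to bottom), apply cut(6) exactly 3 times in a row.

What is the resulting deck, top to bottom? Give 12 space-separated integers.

Answer: 6 0 10 2 1 8 5 9 4 11 7 3

Derivation:
After op 1 (cut(6)): [6 0 10 2 1 8 5 9 4 11 7 3]
After op 2 (cut(6)): [5 9 4 11 7 3 6 0 10 2 1 8]
After op 3 (cut(6)): [6 0 10 2 1 8 5 9 4 11 7 3]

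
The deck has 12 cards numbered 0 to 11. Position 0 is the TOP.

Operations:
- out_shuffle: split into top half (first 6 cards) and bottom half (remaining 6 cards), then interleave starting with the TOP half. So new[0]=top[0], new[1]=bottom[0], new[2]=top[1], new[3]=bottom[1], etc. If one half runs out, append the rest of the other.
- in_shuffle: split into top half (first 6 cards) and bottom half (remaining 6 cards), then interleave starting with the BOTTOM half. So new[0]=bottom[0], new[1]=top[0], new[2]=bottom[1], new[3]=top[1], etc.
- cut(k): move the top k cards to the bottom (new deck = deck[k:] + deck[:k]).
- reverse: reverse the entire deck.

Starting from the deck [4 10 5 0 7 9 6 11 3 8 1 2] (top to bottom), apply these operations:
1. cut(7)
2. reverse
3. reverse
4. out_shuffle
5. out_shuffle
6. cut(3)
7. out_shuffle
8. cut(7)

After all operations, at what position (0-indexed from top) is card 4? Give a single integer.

Answer: 6

Derivation:
After op 1 (cut(7)): [11 3 8 1 2 4 10 5 0 7 9 6]
After op 2 (reverse): [6 9 7 0 5 10 4 2 1 8 3 11]
After op 3 (reverse): [11 3 8 1 2 4 10 5 0 7 9 6]
After op 4 (out_shuffle): [11 10 3 5 8 0 1 7 2 9 4 6]
After op 5 (out_shuffle): [11 1 10 7 3 2 5 9 8 4 0 6]
After op 6 (cut(3)): [7 3 2 5 9 8 4 0 6 11 1 10]
After op 7 (out_shuffle): [7 4 3 0 2 6 5 11 9 1 8 10]
After op 8 (cut(7)): [11 9 1 8 10 7 4 3 0 2 6 5]
Card 4 is at position 6.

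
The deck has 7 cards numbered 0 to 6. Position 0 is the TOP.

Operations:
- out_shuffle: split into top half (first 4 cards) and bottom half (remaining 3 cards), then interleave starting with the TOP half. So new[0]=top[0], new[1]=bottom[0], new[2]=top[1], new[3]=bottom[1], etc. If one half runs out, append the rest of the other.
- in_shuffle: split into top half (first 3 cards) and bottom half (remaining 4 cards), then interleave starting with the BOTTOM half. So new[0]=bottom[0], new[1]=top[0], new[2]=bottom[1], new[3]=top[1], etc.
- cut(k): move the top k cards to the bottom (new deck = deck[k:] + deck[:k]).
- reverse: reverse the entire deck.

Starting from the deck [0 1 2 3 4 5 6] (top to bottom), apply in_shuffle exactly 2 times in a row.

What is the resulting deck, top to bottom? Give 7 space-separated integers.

Answer: 1 3 5 0 2 4 6

Derivation:
After op 1 (in_shuffle): [3 0 4 1 5 2 6]
After op 2 (in_shuffle): [1 3 5 0 2 4 6]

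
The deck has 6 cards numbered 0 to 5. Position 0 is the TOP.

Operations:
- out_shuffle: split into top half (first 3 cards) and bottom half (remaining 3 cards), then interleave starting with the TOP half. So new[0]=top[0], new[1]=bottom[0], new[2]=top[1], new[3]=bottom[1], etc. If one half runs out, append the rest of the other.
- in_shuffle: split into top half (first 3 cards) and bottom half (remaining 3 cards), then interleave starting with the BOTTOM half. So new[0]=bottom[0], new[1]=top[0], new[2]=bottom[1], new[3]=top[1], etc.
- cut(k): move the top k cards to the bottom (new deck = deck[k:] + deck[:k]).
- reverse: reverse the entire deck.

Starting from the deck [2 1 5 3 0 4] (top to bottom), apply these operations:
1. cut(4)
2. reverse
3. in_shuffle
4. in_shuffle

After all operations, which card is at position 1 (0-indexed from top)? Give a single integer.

After op 1 (cut(4)): [0 4 2 1 5 3]
After op 2 (reverse): [3 5 1 2 4 0]
After op 3 (in_shuffle): [2 3 4 5 0 1]
After op 4 (in_shuffle): [5 2 0 3 1 4]
Position 1: card 2.

Answer: 2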